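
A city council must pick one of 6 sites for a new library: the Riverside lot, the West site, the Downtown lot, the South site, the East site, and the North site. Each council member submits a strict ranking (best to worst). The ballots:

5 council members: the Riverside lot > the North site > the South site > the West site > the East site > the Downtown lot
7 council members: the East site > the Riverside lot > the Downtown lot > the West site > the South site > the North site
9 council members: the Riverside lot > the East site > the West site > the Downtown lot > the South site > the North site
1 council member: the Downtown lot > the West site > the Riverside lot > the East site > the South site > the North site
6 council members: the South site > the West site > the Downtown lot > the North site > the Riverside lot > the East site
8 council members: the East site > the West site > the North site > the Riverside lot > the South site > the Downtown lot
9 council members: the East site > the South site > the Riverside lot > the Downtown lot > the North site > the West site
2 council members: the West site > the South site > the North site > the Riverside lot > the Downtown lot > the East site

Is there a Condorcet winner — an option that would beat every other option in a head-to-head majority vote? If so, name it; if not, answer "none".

the East site vs the Riverside lot: 24–23 for the East site.
the East site vs the West site: 33–14 for the East site.
the East site vs the Downtown lot: 38–9 for the East site.
the East site vs the South site: 34–13 for the East site.
the East site vs the North site: 34–13 for the East site.
the East site beats every other option head-to-head.

the East site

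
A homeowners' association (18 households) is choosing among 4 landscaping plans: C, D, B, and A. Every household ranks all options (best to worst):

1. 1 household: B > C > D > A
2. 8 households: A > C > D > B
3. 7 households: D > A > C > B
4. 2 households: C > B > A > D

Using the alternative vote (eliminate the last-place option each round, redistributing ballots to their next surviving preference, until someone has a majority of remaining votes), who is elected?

Round 1: C 2, D 7, B 1, A 8. Eliminate B.
Round 2: C 3, D 7, A 8. Eliminate C.
Round 3: D 8, A 10. A has a majority.

A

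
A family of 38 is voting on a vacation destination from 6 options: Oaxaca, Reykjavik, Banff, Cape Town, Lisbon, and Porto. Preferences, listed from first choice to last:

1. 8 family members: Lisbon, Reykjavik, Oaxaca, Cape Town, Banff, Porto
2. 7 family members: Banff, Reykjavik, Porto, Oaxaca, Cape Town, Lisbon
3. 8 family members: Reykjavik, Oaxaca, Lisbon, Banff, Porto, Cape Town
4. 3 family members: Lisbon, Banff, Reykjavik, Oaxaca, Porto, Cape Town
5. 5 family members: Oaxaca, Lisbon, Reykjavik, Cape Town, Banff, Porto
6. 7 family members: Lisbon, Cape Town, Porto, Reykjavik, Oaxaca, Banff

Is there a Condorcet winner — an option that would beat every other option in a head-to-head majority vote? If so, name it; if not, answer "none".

Checking pairwise contests:
Reykjavik beats Oaxaca 33–5.
Lisbon beats Reykjavik 23–15.
Oaxaca beats Banff 28–10.
Oaxaca beats Cape Town 31–7.
Oaxaca beats Lisbon 20–18.
Oaxaca beats Porto 24–14.
Every option loses at least one head-to-head, so there is no Condorcet winner.

none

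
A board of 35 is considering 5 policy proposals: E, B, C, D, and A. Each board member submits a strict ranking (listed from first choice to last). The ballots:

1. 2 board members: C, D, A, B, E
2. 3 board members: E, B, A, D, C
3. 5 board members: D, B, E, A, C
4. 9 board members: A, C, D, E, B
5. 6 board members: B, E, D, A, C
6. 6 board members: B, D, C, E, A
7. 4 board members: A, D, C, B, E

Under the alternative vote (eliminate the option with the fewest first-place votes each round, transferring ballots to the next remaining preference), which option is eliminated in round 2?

E

Round 1: E 3, B 12, C 2, D 5, A 13. Eliminate C.
Round 2: E 3, B 12, D 7, A 13. Eliminate E.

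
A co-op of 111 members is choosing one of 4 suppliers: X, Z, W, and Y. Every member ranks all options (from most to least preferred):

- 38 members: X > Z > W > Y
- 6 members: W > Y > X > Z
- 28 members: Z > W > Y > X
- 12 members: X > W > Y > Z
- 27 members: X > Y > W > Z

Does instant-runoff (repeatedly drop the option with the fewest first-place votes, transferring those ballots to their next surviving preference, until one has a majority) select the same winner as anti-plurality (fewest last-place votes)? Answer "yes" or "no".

Instant-runoff — R1 X 77, Z 28, W 6, Y 0 (X winner). Winner: X.
Anti-plurality — last-place votes: X 28, Z 45, W 0, Y 38. Winner: W.
The two methods disagree.

no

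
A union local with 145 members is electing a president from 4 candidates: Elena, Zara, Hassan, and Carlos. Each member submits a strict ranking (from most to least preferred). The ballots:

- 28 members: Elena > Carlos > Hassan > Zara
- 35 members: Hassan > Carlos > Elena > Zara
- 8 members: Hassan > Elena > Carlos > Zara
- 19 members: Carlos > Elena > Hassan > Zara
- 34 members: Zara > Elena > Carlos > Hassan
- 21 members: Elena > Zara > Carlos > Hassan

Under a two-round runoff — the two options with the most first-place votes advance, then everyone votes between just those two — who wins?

Elena

Round 1 first-place votes: Elena 49, Zara 34, Hassan 43, Carlos 19.
Elena and Hassan advance.
Runoff: Elena is preferred to Hassan by 102 voters; Hassan by 43.
Elena wins the runoff.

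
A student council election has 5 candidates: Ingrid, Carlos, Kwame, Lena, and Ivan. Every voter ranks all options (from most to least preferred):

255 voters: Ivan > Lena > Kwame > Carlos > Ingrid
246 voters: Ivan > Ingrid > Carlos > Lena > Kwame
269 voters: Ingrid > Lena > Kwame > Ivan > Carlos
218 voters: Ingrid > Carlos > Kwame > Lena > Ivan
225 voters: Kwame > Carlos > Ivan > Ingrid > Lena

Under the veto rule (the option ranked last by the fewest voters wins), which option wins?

Last-place votes: Ingrid 255, Carlos 269, Kwame 246, Lena 225, Ivan 218.
Ivan is ranked last by the fewest voters, so Ivan wins.

Ivan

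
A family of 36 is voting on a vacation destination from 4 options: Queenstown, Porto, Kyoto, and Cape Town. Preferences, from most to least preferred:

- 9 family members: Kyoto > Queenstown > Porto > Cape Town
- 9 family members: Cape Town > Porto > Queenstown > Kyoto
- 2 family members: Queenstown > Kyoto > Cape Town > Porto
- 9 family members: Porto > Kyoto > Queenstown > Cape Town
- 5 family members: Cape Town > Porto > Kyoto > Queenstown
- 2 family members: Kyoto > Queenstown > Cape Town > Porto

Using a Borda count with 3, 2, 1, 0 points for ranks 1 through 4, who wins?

Porto

Queenstown: 9·2 + 9·1 + 2·3 + 9·1 + 5·0 + 2·2 = 46
Porto: 9·1 + 9·2 + 2·0 + 9·3 + 5·2 + 2·0 = 64
Kyoto: 9·3 + 9·0 + 2·2 + 9·2 + 5·1 + 2·3 = 60
Cape Town: 9·0 + 9·3 + 2·1 + 9·0 + 5·3 + 2·1 = 46
Porto has the highest Borda score (64).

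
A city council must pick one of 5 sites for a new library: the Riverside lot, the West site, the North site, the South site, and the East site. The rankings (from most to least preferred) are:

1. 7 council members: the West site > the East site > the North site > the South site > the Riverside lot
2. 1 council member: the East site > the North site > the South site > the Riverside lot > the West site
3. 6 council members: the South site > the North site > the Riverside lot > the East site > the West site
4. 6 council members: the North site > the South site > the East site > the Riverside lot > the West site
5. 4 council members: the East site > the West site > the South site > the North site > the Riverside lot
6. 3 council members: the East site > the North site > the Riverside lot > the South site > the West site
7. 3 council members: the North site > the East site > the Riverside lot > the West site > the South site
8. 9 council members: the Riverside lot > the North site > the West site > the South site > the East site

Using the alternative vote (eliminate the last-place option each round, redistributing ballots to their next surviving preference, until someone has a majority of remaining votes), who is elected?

Round 1: the Riverside lot 9, the West site 7, the North site 9, the South site 6, the East site 8. Eliminate the South site.
Round 2: the Riverside lot 9, the West site 7, the North site 15, the East site 8. Eliminate the West site.
Round 3: the Riverside lot 9, the North site 15, the East site 15. Eliminate the Riverside lot.
Round 4: the North site 24, the East site 15. The North site has a majority.

the North site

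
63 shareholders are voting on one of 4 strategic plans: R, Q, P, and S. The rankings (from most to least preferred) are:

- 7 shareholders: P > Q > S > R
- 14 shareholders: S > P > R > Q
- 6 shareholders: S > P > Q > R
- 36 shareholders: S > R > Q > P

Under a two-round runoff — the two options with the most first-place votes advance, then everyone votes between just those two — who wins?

S

Round 1 first-place votes: R 0, Q 0, P 7, S 56.
S and P advance.
Runoff: S is preferred to P by 56 voters; P by 7.
S wins the runoff.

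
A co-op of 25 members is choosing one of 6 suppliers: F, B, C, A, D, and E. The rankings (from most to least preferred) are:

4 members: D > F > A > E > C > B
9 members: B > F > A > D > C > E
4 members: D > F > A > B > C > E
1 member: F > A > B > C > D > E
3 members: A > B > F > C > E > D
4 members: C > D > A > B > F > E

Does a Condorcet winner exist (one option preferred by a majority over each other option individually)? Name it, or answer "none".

Checking pairwise contests:
B beats F 16–9.
A beats B 16–9.
F beats C 21–4.
F beats A 18–7.
F beats D 13–12.
F beats E 25–0.
Every option loses at least one head-to-head, so there is no Condorcet winner.

none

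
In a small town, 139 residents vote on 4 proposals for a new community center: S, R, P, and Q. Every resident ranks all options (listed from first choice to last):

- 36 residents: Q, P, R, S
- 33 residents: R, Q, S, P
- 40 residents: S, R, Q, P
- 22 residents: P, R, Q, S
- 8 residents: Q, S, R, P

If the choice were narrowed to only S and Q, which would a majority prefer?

Q

Voters preferring S to Q: 40; preferring Q to S: 99.
Q wins the head-to-head.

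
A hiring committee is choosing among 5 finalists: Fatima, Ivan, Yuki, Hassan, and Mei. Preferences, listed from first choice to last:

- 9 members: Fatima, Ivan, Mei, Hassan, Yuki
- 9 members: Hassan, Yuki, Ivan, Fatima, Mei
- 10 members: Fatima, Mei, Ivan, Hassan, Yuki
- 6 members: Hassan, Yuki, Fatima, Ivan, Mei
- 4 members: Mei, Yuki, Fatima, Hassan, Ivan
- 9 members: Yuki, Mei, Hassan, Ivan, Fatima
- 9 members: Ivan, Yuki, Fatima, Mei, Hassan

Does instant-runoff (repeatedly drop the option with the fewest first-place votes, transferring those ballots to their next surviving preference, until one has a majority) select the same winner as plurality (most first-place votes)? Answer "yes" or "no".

no

Instant-runoff — R1 Fatima 19, Ivan 9, Yuki 9, Hassan 15, Mei 4 (Mei out); R2 Fatima 19, Ivan 9, Yuki 13, Hassan 15 (Ivan out); R3 Fatima 19, Yuki 22, Hassan 15 (Hassan out); R4 Fatima 19, Yuki 37 (Yuki winner). Winner: Yuki.
Plurality — first-place votes: Fatima 19, Ivan 9, Yuki 9, Hassan 15, Mei 4. Winner: Fatima.
The two methods disagree.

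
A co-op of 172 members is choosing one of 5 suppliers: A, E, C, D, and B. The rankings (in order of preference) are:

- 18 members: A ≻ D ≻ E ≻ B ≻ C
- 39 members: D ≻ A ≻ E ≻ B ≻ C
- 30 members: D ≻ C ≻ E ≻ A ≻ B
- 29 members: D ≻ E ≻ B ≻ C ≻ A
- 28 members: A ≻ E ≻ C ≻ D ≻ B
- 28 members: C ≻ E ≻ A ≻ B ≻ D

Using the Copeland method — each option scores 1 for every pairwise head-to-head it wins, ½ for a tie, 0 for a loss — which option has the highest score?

A: beats B; loses to E, C, and D → score 1.
E: beats A, C, and B; loses to D → score 3.
C: beats A; ties B; loses to E and D → score 1.5.
D: beats A, E, C, and B → score 4.
B: ties C; loses to A, E, and D → score 0.5.
D has the best pairwise record.

D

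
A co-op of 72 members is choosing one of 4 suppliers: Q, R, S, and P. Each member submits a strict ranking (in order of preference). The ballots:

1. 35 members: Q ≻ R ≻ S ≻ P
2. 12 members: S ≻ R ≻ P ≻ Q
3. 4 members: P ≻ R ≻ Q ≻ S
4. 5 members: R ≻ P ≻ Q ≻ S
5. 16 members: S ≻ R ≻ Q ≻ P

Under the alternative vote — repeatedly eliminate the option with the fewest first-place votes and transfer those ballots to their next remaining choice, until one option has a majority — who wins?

Round 1: Q 35, R 5, S 28, P 4. Eliminate P.
Round 2: Q 35, R 9, S 28. Eliminate R.
Round 3: Q 44, S 28. Q has a majority.

Q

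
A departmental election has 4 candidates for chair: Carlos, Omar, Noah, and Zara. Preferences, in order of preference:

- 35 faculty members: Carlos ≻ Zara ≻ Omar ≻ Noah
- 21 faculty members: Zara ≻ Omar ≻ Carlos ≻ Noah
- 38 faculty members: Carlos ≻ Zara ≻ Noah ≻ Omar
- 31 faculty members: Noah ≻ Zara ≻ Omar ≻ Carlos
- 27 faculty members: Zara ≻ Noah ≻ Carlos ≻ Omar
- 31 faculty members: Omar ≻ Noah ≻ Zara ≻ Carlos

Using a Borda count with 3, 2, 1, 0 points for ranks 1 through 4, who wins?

Zara

Carlos: 35·3 + 21·1 + 38·3 + 31·0 + 27·1 + 31·0 = 267
Omar: 35·1 + 21·2 + 38·0 + 31·1 + 27·0 + 31·3 = 201
Noah: 35·0 + 21·0 + 38·1 + 31·3 + 27·2 + 31·2 = 247
Zara: 35·2 + 21·3 + 38·2 + 31·2 + 27·3 + 31·1 = 383
Zara has the highest Borda score (383).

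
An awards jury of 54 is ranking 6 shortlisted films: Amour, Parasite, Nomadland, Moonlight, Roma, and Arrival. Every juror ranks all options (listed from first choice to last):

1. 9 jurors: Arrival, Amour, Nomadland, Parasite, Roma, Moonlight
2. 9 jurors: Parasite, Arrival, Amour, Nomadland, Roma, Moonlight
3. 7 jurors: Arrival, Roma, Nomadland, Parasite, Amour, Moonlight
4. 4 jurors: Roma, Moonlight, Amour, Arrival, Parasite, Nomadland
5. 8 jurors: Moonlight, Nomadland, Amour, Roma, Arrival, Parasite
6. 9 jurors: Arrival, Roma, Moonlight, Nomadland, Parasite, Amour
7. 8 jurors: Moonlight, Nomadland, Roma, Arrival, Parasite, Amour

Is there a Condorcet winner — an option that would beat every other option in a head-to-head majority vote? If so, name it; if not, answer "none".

Arrival

Arrival vs Amour: 42–12 for Arrival.
Arrival vs Parasite: 45–9 for Arrival.
Arrival vs Nomadland: 38–16 for Arrival.
Arrival vs Moonlight: 34–20 for Arrival.
Arrival vs Roma: 34–20 for Arrival.
Arrival beats every other option head-to-head.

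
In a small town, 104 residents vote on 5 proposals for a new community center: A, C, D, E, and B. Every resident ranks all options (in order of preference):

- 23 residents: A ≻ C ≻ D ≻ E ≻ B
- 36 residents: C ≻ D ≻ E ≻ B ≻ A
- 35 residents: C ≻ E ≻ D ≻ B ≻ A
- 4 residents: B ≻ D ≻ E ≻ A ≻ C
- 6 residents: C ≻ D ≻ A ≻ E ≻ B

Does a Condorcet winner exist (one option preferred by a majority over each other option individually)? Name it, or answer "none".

C vs A: 77–27 for C.
C vs D: 100–4 for C.
C vs E: 100–4 for C.
C vs B: 100–4 for C.
C beats every other option head-to-head.

C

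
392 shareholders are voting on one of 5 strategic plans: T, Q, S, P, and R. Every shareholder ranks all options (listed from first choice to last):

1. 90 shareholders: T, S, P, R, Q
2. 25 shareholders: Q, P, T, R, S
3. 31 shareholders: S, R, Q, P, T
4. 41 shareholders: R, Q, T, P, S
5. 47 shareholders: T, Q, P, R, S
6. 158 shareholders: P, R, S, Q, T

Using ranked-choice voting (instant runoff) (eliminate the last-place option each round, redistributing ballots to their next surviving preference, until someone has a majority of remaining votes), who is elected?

P

Round 1: T 137, Q 25, S 31, P 158, R 41. Eliminate Q.
Round 2: T 137, S 31, P 183, R 41. Eliminate S.
Round 3: T 137, P 183, R 72. Eliminate R.
Round 4: T 178, P 214. P has a majority.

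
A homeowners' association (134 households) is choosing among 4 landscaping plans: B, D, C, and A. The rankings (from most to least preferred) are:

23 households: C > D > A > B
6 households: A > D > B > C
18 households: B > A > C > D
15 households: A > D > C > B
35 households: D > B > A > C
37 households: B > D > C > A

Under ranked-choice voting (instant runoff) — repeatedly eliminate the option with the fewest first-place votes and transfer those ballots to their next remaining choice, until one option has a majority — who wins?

D

Round 1: B 55, D 35, C 23, A 21. Eliminate A.
Round 2: B 55, D 56, C 23. Eliminate C.
Round 3: B 55, D 79. D has a majority.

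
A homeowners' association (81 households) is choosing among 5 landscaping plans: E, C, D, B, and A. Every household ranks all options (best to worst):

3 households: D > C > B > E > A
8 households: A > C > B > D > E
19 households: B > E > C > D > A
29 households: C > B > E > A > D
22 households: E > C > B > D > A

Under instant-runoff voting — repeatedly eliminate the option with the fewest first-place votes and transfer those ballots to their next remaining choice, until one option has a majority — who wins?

E

Round 1: E 22, C 29, D 3, B 19, A 8. Eliminate D.
Round 2: E 22, C 32, B 19, A 8. Eliminate A.
Round 3: E 22, C 40, B 19. Eliminate B.
Round 4: E 41, C 40. E has a majority.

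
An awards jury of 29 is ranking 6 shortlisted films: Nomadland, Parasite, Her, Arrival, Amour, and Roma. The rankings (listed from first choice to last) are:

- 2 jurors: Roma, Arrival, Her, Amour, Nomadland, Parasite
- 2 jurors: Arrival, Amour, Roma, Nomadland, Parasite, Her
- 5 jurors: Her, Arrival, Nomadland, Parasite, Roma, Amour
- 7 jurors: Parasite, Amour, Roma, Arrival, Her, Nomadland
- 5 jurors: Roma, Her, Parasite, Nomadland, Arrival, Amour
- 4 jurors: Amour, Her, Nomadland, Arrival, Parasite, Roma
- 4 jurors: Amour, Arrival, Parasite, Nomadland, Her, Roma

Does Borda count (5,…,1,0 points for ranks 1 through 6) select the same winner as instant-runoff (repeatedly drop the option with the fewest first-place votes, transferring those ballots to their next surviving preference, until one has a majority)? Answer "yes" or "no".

Borda — scores: Nomadland 51, Parasite 78, Her 78, Arrival 81, Amour 80, Roma 67. Winner: Arrival.
Instant-runoff — R1 Nomadland 0, Parasite 7, Her 5, Arrival 2, Amour 8, Roma 7 (Nomadland out); R2 Parasite 7, Her 5, Arrival 2, Amour 8, Roma 7 (Arrival out); R3 Parasite 7, Her 5, Amour 10, Roma 7 (Her out); R4 Parasite 12, Amour 10, Roma 7 (Roma out); R5 Parasite 17, Amour 12 (Parasite winner). Winner: Parasite.
The two methods disagree.

no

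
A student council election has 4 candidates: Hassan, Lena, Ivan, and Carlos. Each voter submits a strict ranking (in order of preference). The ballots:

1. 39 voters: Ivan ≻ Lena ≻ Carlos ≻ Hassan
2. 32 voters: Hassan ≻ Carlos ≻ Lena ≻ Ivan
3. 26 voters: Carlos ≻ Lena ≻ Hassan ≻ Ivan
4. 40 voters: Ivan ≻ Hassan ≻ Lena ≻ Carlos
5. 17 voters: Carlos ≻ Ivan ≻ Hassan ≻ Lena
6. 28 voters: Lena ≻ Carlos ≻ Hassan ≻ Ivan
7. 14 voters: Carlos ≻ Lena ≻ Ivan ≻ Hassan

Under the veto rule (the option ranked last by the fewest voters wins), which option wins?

Lena

Last-place votes: Hassan 53, Lena 17, Ivan 86, Carlos 40.
Lena is ranked last by the fewest voters, so Lena wins.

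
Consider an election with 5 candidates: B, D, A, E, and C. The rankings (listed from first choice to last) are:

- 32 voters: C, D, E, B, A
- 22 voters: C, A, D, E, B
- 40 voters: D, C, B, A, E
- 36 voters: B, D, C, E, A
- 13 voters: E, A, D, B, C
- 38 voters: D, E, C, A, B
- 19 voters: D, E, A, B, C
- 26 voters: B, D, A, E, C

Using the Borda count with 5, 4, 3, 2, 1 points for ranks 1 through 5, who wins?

D

B: 32·2 + 22·1 + 40·3 + 36·5 + 13·2 + 38·1 + 19·2 + 26·5 = 618
D: 32·4 + 22·3 + 40·5 + 36·4 + 13·3 + 38·5 + 19·5 + 26·4 = 966
A: 32·1 + 22·4 + 40·2 + 36·1 + 13·4 + 38·2 + 19·3 + 26·3 = 499
E: 32·3 + 22·2 + 40·1 + 36·2 + 13·5 + 38·4 + 19·4 + 26·2 = 597
C: 32·5 + 22·5 + 40·4 + 36·3 + 13·1 + 38·3 + 19·1 + 26·1 = 710
D has the highest Borda score (966).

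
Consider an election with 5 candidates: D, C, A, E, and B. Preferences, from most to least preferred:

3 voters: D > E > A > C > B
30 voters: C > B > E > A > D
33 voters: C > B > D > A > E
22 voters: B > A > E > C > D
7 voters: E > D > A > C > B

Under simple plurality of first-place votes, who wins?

C

First-place votes: D 3, C 63, A 0, E 7, B 22.
C has the most first-place votes.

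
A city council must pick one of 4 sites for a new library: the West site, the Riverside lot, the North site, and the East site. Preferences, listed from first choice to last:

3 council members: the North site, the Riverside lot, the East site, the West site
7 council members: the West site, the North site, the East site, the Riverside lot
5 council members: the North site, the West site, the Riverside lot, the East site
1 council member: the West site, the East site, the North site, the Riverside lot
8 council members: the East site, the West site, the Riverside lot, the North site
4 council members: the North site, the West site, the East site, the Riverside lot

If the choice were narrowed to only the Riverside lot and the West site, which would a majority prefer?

the West site

Voters preferring the Riverside lot to the West site: 3; preferring the West site to the Riverside lot: 25.
the West site wins the head-to-head.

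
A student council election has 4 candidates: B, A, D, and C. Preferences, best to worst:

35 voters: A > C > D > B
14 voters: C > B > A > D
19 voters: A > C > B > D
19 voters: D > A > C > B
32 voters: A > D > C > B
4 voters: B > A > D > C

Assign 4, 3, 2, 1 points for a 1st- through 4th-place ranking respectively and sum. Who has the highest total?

A

B: 35·1 + 14·3 + 19·2 + 19·1 + 32·1 + 4·4 = 182
A: 35·4 + 14·2 + 19·4 + 19·3 + 32·4 + 4·3 = 441
D: 35·2 + 14·1 + 19·1 + 19·4 + 32·3 + 4·2 = 283
C: 35·3 + 14·4 + 19·3 + 19·2 + 32·2 + 4·1 = 324
A has the highest Borda score (441).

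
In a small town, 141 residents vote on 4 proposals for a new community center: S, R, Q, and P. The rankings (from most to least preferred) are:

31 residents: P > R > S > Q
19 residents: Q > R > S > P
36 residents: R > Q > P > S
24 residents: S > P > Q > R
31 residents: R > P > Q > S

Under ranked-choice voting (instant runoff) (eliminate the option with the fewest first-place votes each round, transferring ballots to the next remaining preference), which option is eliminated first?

Q

Round 1: S 24, R 67, Q 19, P 31. Eliminate Q.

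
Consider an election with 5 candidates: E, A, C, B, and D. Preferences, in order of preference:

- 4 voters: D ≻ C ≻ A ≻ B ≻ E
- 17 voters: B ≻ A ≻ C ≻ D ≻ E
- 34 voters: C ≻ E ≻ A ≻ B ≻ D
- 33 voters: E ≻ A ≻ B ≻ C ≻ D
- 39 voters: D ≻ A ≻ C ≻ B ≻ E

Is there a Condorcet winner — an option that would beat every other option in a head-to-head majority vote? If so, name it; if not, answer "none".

none

Checking pairwise contests:
C beats E 94–33.
E beats A 67–60.
A beats C 89–38.
E beats B 67–60.
E beats D 67–60.
Every option loses at least one head-to-head, so there is no Condorcet winner.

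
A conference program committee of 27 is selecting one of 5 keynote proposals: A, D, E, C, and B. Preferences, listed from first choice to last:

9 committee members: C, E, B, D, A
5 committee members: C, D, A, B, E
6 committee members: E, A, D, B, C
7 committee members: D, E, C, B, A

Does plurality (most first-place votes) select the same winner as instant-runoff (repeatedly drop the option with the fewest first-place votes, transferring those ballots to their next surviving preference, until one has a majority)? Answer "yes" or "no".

Plurality — first-place votes: A 0, D 7, E 6, C 14, B 0. Winner: C.
Instant-runoff — R1 A 0, D 7, E 6, C 14, B 0 (C winner). Winner: C.
The two methods agree.

yes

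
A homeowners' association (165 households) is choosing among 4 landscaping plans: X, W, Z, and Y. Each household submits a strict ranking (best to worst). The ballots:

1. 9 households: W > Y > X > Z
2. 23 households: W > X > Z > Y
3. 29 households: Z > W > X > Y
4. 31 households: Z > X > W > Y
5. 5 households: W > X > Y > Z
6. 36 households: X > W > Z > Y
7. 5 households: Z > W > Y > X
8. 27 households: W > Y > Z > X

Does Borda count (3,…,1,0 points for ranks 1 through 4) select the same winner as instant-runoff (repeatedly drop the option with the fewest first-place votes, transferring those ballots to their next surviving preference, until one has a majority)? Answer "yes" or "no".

yes

Borda — scores: X 264, W 363, Z 281, Y 82. Winner: W.
Instant-runoff — R1 X 36, W 64, Z 65, Y 0 (Y out); R2 X 36, W 64, Z 65 (X out); R3 W 100, Z 65 (W winner). Winner: W.
The two methods agree.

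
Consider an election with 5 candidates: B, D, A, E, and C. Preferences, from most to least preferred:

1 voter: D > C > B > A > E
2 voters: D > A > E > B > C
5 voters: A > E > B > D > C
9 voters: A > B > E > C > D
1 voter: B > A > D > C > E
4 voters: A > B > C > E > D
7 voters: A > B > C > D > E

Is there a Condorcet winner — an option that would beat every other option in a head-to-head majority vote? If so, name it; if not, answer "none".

A vs B: 27–2 for A.
A vs D: 26–3 for A.
A vs E: 29–0 for A.
A vs C: 28–1 for A.
A beats every other option head-to-head.

A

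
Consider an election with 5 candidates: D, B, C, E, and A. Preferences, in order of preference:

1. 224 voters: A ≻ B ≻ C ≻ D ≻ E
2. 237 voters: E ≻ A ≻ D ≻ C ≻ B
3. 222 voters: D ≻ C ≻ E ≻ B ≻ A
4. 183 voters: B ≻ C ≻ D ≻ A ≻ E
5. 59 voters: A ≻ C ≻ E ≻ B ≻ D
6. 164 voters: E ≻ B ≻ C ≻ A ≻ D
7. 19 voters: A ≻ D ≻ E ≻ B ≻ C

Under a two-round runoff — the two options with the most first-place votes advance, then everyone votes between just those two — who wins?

Round 1 first-place votes: D 222, B 183, C 0, E 401, A 302.
E and A advance.
Runoff: E is preferred to A by 623 voters; A by 485.
E wins the runoff.

E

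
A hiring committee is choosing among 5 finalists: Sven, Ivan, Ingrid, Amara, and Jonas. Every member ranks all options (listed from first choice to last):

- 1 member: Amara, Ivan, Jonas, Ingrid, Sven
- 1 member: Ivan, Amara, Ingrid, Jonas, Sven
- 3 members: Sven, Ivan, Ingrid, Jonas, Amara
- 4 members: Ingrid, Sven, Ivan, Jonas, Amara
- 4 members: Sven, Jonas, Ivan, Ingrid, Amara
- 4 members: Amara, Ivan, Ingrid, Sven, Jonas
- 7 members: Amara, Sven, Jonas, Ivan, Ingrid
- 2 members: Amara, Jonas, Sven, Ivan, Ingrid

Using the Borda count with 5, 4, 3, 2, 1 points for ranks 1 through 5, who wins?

Sven: 1·1 + 1·1 + 3·5 + 4·4 + 4·5 + 4·2 + 7·4 + 2·3 = 95
Ivan: 1·4 + 1·5 + 3·4 + 4·3 + 4·3 + 4·4 + 7·2 + 2·2 = 79
Ingrid: 1·2 + 1·3 + 3·3 + 4·5 + 4·2 + 4·3 + 7·1 + 2·1 = 63
Amara: 1·5 + 1·4 + 3·1 + 4·1 + 4·1 + 4·5 + 7·5 + 2·5 = 85
Jonas: 1·3 + 1·2 + 3·2 + 4·2 + 4·4 + 4·1 + 7·3 + 2·4 = 68
Sven has the highest Borda score (95).

Sven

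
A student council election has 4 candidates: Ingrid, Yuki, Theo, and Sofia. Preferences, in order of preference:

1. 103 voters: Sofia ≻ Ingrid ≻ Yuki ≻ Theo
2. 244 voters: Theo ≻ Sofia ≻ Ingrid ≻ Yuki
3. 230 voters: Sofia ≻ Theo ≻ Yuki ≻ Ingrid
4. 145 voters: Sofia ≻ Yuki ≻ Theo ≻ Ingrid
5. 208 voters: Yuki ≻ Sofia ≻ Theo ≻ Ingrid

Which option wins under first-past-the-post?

First-place votes: Ingrid 0, Yuki 208, Theo 244, Sofia 478.
Sofia has the most first-place votes.

Sofia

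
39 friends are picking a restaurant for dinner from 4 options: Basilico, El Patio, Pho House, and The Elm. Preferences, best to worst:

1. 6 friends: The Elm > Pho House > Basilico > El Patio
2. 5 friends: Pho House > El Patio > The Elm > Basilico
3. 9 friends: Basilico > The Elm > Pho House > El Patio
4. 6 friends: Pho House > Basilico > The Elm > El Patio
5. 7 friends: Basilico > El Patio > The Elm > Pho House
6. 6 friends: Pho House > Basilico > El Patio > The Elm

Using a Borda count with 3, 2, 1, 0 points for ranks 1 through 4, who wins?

Basilico

Basilico: 6·1 + 5·0 + 9·3 + 6·2 + 7·3 + 6·2 = 78
El Patio: 6·0 + 5·2 + 9·0 + 6·0 + 7·2 + 6·1 = 30
Pho House: 6·2 + 5·3 + 9·1 + 6·3 + 7·0 + 6·3 = 72
The Elm: 6·3 + 5·1 + 9·2 + 6·1 + 7·1 + 6·0 = 54
Basilico has the highest Borda score (78).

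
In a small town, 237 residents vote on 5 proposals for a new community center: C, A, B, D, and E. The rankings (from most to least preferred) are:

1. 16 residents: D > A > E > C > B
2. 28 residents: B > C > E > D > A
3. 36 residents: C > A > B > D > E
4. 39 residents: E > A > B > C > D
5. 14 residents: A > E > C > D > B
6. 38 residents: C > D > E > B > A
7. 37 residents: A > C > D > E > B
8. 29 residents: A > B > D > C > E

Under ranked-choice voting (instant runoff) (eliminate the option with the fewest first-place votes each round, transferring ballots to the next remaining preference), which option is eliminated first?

D

Round 1: C 74, A 80, B 28, D 16, E 39. Eliminate D.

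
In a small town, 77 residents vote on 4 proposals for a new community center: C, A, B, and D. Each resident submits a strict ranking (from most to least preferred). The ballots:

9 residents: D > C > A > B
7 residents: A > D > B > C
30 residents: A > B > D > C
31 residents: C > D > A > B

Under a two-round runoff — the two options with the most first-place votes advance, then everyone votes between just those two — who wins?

C

Round 1 first-place votes: C 31, A 37, B 0, D 9.
A and C advance.
Runoff: A is preferred to C by 37 voters; C by 40.
C wins the runoff.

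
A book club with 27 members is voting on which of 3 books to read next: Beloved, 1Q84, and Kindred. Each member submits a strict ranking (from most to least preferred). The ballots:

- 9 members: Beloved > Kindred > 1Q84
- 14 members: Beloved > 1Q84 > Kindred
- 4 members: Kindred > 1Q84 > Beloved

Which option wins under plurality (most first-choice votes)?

First-place votes: Beloved 23, 1Q84 0, Kindred 4.
Beloved has the most first-place votes.

Beloved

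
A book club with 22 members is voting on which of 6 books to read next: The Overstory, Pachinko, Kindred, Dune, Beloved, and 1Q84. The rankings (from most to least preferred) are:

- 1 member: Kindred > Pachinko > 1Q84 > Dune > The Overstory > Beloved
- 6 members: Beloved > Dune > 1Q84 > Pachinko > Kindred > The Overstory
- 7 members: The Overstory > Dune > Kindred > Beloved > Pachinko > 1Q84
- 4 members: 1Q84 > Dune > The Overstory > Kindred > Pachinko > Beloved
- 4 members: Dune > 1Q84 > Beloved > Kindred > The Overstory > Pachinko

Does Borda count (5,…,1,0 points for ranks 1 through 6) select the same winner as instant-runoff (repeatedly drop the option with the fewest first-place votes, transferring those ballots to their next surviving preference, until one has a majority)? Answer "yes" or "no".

no

Borda — scores: The Overstory 52, Pachinko 27, Kindred 48, Dune 90, Beloved 56, 1Q84 57. Winner: Dune.
Instant-runoff — R1 The Overstory 7, Pachinko 0, Kindred 1, Dune 4, Beloved 6, 1Q84 4 (Pachinko out); R2 The Overstory 7, Kindred 1, Dune 4, Beloved 6, 1Q84 4 (Kindred out); R3 The Overstory 7, Dune 4, Beloved 6, 1Q84 5 (Dune out); R4 The Overstory 7, Beloved 6, 1Q84 9 (Beloved out); R5 The Overstory 7, 1Q84 15 (1Q84 winner). Winner: 1Q84.
The two methods disagree.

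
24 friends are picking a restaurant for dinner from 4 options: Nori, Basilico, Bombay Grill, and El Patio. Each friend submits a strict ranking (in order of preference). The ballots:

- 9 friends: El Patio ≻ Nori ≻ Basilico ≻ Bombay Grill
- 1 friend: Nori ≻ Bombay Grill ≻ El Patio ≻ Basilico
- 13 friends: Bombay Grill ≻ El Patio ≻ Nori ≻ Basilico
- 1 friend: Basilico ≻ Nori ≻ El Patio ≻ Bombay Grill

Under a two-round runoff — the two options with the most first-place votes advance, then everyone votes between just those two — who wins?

Bombay Grill

Round 1 first-place votes: Nori 1, Basilico 1, Bombay Grill 13, El Patio 9.
Bombay Grill and El Patio advance.
Runoff: Bombay Grill is preferred to El Patio by 14 voters; El Patio by 10.
Bombay Grill wins the runoff.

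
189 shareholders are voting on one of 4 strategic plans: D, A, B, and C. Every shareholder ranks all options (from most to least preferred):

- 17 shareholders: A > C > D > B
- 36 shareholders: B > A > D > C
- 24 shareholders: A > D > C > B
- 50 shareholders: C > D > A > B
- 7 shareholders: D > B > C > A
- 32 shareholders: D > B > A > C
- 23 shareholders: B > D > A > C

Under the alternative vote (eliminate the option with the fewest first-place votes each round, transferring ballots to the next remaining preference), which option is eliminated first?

D

Round 1: D 39, A 41, B 59, C 50. Eliminate D.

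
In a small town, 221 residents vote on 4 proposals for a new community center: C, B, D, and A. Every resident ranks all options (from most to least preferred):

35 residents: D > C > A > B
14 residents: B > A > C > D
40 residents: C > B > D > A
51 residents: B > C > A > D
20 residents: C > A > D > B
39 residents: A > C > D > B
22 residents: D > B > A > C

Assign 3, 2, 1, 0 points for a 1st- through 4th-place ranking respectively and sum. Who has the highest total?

C

C: 35·2 + 14·1 + 40·3 + 51·2 + 20·3 + 39·2 + 22·0 = 444
B: 35·0 + 14·3 + 40·2 + 51·3 + 20·0 + 39·0 + 22·2 = 319
D: 35·3 + 14·0 + 40·1 + 51·0 + 20·1 + 39·1 + 22·3 = 270
A: 35·1 + 14·2 + 40·0 + 51·1 + 20·2 + 39·3 + 22·1 = 293
C has the highest Borda score (444).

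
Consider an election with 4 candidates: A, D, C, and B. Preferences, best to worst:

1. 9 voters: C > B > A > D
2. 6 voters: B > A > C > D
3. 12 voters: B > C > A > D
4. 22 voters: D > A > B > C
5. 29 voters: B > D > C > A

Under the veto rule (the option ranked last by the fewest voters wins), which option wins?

B

Last-place votes: A 29, D 27, C 22, B 0.
B is ranked last by the fewest voters, so B wins.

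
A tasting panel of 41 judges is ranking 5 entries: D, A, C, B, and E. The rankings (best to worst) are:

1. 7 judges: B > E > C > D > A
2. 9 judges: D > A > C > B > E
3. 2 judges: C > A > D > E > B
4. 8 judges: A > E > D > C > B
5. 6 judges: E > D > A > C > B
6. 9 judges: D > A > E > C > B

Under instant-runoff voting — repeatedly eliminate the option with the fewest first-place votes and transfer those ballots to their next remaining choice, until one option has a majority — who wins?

D

Round 1: D 18, A 8, C 2, B 7, E 6. Eliminate C.
Round 2: D 18, A 10, B 7, E 6. Eliminate E.
Round 3: D 24, A 10, B 7. D has a majority.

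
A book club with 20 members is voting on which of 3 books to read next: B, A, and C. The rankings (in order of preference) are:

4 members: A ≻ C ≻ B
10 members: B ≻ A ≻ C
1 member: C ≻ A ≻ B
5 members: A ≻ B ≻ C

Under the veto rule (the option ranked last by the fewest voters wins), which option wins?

Last-place votes: B 5, A 0, C 15.
A is ranked last by the fewest voters, so A wins.

A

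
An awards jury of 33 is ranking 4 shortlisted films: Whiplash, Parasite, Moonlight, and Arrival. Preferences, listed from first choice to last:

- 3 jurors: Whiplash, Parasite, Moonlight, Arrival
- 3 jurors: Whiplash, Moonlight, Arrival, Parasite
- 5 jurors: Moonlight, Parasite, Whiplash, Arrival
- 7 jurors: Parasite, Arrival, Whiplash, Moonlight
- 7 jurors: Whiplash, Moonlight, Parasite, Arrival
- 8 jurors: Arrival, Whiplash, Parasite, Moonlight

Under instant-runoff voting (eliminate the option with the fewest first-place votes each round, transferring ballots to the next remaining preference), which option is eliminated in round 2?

Arrival

Round 1: Whiplash 13, Parasite 7, Moonlight 5, Arrival 8. Eliminate Moonlight.
Round 2: Whiplash 13, Parasite 12, Arrival 8. Eliminate Arrival.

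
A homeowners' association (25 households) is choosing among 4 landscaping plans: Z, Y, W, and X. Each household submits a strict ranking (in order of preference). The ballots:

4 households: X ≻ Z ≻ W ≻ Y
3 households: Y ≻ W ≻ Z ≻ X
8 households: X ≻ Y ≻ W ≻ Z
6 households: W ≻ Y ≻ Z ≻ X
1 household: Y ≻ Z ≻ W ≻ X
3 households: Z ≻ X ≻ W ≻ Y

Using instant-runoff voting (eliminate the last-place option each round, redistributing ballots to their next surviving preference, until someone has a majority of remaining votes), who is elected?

X

Round 1: Z 3, Y 4, W 6, X 12. Eliminate Z.
Round 2: Y 4, W 6, X 15. X has a majority.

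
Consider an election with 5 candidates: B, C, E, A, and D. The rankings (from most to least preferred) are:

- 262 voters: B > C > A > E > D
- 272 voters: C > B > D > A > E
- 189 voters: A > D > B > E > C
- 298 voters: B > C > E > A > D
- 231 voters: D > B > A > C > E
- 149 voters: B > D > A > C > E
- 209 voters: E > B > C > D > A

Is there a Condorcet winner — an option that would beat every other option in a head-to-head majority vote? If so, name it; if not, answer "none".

B vs C: 1338–272 for B.
B vs E: 1401–209 for B.
B vs A: 1421–189 for B.
B vs D: 1190–420 for B.
B beats every other option head-to-head.

B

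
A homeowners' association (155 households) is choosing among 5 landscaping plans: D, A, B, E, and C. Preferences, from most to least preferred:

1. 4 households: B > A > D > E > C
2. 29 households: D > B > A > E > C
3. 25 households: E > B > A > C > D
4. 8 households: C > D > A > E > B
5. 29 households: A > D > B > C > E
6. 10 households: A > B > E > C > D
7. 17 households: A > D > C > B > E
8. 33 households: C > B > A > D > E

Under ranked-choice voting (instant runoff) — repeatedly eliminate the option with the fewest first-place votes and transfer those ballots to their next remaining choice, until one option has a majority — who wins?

Round 1: D 29, A 56, B 4, E 25, C 41. Eliminate B.
Round 2: D 29, A 60, E 25, C 41. Eliminate E.
Round 3: D 29, A 85, C 41. A has a majority.

A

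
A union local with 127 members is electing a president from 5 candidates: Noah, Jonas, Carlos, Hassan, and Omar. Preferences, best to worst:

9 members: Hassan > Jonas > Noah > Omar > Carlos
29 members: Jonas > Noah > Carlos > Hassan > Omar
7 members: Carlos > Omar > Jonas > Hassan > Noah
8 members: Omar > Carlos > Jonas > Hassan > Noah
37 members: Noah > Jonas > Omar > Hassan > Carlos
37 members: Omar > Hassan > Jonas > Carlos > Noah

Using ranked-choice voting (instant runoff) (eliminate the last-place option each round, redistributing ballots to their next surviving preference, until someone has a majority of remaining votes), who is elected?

Round 1: Noah 37, Jonas 29, Carlos 7, Hassan 9, Omar 45. Eliminate Carlos.
Round 2: Noah 37, Jonas 29, Hassan 9, Omar 52. Eliminate Hassan.
Round 3: Noah 37, Jonas 38, Omar 52. Eliminate Noah.
Round 4: Jonas 75, Omar 52. Jonas has a majority.

Jonas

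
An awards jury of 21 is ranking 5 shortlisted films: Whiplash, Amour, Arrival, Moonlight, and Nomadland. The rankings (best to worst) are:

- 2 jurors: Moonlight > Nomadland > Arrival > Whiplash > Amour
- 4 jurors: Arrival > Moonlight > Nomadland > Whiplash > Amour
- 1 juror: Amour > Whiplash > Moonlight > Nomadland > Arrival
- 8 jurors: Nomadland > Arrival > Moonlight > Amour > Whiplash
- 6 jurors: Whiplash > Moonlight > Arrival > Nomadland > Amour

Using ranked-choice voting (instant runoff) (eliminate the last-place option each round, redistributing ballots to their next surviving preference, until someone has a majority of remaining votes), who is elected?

Round 1: Whiplash 6, Amour 1, Arrival 4, Moonlight 2, Nomadland 8. Eliminate Amour.
Round 2: Whiplash 7, Arrival 4, Moonlight 2, Nomadland 8. Eliminate Moonlight.
Round 3: Whiplash 7, Arrival 4, Nomadland 10. Eliminate Arrival.
Round 4: Whiplash 7, Nomadland 14. Nomadland has a majority.

Nomadland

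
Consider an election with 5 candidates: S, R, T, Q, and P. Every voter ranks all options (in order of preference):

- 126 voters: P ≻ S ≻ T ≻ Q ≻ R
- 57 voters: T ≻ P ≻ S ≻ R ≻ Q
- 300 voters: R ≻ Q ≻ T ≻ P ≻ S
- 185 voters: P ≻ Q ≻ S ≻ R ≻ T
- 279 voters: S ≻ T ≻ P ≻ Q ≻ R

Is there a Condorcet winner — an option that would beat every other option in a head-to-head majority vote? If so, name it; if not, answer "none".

Checking pairwise contests:
Q beats S 485–462.
S beats R 647–300.
S beats T 590–357.
P beats Q 647–300.
T beats P 636–311.
Every option loses at least one head-to-head, so there is no Condorcet winner.

none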